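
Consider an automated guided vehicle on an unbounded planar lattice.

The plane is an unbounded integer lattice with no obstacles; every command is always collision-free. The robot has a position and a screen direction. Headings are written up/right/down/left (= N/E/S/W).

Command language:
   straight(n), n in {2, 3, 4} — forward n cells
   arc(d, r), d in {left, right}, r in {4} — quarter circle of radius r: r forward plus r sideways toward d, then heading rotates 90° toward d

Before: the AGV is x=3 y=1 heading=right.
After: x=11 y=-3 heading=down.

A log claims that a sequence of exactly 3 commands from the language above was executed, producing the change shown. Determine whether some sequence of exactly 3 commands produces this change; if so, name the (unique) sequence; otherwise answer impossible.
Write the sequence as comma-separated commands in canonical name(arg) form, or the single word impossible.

key: running arc(right, 4) before straight(2) would end elsewhere — order is forced
start: x=3 y=1 heading=right
step 1 (straight(2)): x=5 y=1 heading=right
step 2 (straight(2)): x=7 y=1 heading=right
step 3 (arc(right, 4)): x=11 y=-3 heading=down
uniquely the one of 125 3-step routes that fits.

straight(2), straight(2), arc(right, 4)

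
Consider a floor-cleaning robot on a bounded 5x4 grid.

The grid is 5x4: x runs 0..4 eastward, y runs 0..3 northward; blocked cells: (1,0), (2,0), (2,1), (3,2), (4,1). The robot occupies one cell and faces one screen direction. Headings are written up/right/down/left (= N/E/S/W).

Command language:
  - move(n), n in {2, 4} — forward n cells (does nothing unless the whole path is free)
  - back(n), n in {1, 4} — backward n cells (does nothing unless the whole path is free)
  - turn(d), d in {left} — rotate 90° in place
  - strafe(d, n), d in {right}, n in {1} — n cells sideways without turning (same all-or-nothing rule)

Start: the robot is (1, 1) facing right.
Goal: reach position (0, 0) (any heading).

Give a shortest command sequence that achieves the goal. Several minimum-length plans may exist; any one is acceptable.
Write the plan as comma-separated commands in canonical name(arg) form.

back(1), strafe(right, 1)

begin: (1, 1) facing right
t=1 back(1) ⇒ (0, 1) facing right
t=2 strafe(right, 1) ⇒ (0, 0) facing right
shorter routes all fall short; 2 is best.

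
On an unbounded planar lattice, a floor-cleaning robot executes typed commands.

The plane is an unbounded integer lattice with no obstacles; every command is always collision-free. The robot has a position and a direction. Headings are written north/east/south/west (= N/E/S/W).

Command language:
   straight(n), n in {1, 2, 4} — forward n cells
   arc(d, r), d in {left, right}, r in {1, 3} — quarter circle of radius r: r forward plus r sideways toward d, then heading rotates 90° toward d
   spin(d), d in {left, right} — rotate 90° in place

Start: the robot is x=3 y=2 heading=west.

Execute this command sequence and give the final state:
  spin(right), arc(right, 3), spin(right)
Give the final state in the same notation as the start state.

start: x=3 y=2 heading=west
1. spin(right) → x=3 y=2 heading=north
2. arc(right, 3) → x=6 y=5 heading=east
3. spin(right) → x=6 y=5 heading=south

x=6 y=5 heading=south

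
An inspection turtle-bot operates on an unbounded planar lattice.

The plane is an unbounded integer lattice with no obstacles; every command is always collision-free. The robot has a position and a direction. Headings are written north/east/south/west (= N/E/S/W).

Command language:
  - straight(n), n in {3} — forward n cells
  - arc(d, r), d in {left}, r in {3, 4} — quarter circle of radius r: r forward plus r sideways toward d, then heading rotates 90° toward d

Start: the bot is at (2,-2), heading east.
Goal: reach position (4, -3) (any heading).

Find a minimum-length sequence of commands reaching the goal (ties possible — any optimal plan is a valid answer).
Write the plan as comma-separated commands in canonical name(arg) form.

t0: at (2,-2), heading east
[1] after arc(left, 3): at (5,1), heading north
[2] after arc(left, 3): at (2,4), heading west
[3] after arc(left, 4): at (-2,0), heading south
[4] after arc(left, 3): at (1,-3), heading east
[5] after straight(3): at (4,-3), heading east
no 4-step plan works, so 5 is optimal.

arc(left, 3), arc(left, 3), arc(left, 4), arc(left, 3), straight(3)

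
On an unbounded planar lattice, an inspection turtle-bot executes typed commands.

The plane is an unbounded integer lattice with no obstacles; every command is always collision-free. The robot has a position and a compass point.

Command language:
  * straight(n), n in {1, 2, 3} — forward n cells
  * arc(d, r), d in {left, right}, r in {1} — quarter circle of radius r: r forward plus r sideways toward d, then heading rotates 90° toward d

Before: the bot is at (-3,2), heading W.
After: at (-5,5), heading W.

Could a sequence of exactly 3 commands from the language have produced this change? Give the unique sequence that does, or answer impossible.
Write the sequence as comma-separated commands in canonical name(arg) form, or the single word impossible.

arc(right, 1), straight(1), arc(left, 1)

key: running arc(left, 1) before arc(right, 1) would end elsewhere — order is forced
t0: at (-3,2), heading W
[1] after arc(right, 1): at (-4,3), heading N
[2] after straight(1): at (-4,4), heading N
[3] after arc(left, 1): at (-5,5), heading W
no other 3-command option fits: unique.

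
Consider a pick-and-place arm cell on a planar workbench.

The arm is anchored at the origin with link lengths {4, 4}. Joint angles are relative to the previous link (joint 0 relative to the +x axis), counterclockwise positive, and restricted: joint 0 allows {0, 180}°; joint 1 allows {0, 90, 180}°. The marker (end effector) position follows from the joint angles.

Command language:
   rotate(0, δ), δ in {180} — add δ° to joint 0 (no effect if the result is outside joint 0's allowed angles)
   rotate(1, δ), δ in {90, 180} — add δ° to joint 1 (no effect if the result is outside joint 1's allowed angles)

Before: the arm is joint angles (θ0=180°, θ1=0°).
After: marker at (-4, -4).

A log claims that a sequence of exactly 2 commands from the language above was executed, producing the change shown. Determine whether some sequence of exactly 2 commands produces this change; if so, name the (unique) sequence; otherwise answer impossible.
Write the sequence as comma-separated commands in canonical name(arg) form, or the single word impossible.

key: running rotate(1, 180) before rotate(1, 90) would end elsewhere — order is forced
start: joint angles (θ0=180°, θ1=0°)
step 1 (rotate(1, 90)): joint angles (θ0=180°, θ1=90°)
step 2 (rotate(1, 180)): joint angles (θ0=180°, θ1=90°)
no other 2-command option fits: unique.

rotate(1, 90), rotate(1, 180)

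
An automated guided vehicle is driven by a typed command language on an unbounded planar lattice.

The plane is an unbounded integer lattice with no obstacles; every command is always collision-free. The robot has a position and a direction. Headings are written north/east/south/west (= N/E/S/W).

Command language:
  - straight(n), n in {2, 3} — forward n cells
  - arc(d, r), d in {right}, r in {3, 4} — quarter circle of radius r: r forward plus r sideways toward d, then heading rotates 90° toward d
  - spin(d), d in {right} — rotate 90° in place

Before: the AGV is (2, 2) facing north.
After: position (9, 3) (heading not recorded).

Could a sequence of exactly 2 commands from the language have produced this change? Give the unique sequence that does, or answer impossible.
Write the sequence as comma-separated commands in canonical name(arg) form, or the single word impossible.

arc(right, 4), arc(right, 3)

key: running arc(right, 3) before arc(right, 4) would end elsewhere — order is forced
t0: (2, 2) facing north
step 1 (arc(right, 4)): (6, 6) facing east
step 2 (arc(right, 3)): (9, 3) facing south
all 25 alternatives checked — unique.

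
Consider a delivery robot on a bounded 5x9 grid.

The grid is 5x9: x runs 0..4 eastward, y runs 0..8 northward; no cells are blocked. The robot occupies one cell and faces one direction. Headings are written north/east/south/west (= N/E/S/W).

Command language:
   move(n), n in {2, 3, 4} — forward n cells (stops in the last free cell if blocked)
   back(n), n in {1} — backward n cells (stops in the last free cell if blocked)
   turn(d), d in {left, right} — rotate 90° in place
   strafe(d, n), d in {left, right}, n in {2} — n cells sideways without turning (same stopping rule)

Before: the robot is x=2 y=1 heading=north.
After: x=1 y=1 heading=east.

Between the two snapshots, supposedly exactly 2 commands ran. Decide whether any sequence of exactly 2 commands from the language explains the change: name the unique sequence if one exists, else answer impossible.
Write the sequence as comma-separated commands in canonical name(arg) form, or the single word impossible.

turn(right), back(1)

key: order matters: swapping turn(right) and back(1) lands elsewhere
begin: x=2 y=1 heading=north
[1] after turn(right): x=2 y=1 heading=east
[2] after back(1): x=1 y=1 heading=east
no other 2-command option fits: unique.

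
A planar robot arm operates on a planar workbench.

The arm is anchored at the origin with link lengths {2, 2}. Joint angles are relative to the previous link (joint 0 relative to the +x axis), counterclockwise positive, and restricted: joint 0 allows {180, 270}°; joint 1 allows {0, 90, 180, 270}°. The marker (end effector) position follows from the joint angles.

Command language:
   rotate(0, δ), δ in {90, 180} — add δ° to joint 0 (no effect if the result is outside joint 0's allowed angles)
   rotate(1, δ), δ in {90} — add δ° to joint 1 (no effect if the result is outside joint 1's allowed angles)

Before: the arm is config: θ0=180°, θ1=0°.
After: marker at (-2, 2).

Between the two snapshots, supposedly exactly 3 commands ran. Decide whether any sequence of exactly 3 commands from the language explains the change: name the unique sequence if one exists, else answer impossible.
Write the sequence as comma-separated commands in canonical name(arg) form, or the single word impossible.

initial: config: θ0=180°, θ1=0°
1. rotate(1, 90) → config: θ0=180°, θ1=90°
2. rotate(1, 90) → config: θ0=180°, θ1=180°
3. rotate(1, 90) → config: θ0=180°, θ1=270°
no rival 3-sequence matches.

rotate(1, 90), rotate(1, 90), rotate(1, 90)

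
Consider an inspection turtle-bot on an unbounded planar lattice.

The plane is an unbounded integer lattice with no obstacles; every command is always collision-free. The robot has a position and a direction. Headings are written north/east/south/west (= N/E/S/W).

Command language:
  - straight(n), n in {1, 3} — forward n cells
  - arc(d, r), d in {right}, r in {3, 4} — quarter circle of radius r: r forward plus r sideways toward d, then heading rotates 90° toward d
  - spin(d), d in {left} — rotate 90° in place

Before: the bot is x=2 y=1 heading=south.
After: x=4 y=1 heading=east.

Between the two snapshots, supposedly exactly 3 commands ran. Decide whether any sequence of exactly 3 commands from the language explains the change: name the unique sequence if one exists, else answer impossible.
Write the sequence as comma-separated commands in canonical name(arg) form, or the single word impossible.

spin(left), straight(1), straight(1)

key: position moved to (4,1) AND the heading swung to E — translation plus rotation needed
t0: x=2 y=1 heading=south
1. spin(left) → x=2 y=1 heading=east
2. straight(1) → x=3 y=1 heading=east
3. straight(1) → x=4 y=1 heading=east
all 125 alternatives checked — unique.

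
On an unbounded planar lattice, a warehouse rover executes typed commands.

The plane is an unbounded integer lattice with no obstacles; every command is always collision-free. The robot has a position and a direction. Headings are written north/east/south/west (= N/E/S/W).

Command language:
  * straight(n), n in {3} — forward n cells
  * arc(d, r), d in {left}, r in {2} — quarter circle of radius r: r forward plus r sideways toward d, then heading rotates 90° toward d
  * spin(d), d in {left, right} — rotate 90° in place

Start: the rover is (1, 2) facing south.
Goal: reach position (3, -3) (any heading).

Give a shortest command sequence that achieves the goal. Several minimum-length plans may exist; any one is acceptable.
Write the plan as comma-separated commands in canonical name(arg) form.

straight(3), arc(left, 2)

t0: (1, 2) facing south
[1] after straight(3): (1, -1) facing south
[2] after arc(left, 2): (3, -3) facing east
minimal: 2 command(s), checked below 2.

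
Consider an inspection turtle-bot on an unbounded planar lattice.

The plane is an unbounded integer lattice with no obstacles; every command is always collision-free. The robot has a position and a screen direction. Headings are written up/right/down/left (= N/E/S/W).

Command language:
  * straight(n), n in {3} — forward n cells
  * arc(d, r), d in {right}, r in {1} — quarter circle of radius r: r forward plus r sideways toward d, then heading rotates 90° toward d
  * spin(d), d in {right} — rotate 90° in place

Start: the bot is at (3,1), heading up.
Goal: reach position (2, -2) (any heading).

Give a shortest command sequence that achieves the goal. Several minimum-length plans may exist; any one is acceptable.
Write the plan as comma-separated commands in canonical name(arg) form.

arc(right, 1), arc(right, 1), straight(3), spin(right), straight(3)

from: at (3,1), heading up
t=1 arc(right, 1) ⇒ at (4,2), heading right
t=2 arc(right, 1) ⇒ at (5,1), heading down
t=3 straight(3) ⇒ at (5,-2), heading down
t=4 spin(right) ⇒ at (5,-2), heading left
t=5 straight(3) ⇒ at (2,-2), heading left
no 4-step plan works, so 5 is optimal.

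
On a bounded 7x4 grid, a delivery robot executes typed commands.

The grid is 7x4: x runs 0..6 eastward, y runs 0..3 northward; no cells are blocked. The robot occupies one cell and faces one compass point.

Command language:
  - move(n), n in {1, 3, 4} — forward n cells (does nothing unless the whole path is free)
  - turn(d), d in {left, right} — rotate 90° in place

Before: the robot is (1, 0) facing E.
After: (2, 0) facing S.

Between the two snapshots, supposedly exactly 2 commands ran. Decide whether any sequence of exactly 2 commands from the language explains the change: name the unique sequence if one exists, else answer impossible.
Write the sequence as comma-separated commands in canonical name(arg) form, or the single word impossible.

move(1), turn(right)

key: running turn(right) before move(1) would end elsewhere — order is forced
from: (1, 0) facing E
step 1 (move(1)): (2, 0) facing E
step 2 (turn(right)): (2, 0) facing S
no rival 2-sequence matches.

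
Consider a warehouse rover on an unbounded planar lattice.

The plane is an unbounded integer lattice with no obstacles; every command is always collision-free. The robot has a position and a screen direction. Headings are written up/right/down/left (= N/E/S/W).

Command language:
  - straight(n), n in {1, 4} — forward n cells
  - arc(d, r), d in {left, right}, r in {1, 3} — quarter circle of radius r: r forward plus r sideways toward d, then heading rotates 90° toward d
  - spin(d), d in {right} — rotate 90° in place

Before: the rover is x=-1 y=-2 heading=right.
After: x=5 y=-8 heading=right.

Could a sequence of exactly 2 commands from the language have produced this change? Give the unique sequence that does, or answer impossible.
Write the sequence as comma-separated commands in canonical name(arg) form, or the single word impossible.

key: heading stays E — rotations cancel among the 2 commands
start: x=-1 y=-2 heading=right
t=1 arc(right, 3) ⇒ x=2 y=-5 heading=down
t=2 arc(left, 3) ⇒ x=5 y=-8 heading=right
no rival 2-sequence matches.

arc(right, 3), arc(left, 3)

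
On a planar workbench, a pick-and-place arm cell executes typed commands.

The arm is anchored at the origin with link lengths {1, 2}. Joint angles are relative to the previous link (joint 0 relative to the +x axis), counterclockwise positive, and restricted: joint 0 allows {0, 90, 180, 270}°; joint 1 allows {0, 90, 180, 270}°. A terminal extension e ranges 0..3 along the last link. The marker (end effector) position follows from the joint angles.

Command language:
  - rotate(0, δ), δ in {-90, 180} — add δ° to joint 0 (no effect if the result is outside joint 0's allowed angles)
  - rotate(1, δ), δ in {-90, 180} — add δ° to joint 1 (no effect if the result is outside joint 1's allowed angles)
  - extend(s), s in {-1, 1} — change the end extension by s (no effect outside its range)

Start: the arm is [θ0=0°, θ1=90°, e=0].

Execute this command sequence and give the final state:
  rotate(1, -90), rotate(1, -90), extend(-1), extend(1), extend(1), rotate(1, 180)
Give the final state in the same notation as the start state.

initial: [θ0=0°, θ1=90°, e=0]
step 1 (rotate(1, -90)): [θ0=0°, θ1=0°, e=0]
step 2 (rotate(1, -90)): [θ0=0°, θ1=270°, e=0]
step 3 (extend(-1)): [θ0=0°, θ1=270°, e=0]
step 4 (extend(1)): [θ0=0°, θ1=270°, e=1]
step 5 (extend(1)): [θ0=0°, θ1=270°, e=2]
step 6 (rotate(1, 180)): [θ0=0°, θ1=90°, e=2]

[θ0=0°, θ1=90°, e=2]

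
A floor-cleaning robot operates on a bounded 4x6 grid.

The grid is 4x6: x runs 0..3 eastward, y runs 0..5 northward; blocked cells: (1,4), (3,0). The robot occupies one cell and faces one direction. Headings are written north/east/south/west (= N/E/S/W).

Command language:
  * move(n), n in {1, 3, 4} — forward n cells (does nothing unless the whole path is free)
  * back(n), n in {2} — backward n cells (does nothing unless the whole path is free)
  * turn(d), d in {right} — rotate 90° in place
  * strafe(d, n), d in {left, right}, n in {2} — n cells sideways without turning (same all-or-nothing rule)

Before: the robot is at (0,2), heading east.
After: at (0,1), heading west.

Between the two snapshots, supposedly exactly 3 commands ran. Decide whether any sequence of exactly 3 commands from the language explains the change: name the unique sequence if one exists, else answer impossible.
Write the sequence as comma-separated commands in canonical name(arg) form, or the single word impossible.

turn(right), move(1), turn(right)

key: cell and facing (now W) both changed — the 3 commands mix motion and turning
from: at (0,2), heading east
1. turn(right) → at (0,2), heading south
2. move(1) → at (0,1), heading south
3. turn(right) → at (0,1), heading west
all 343 alternatives checked — unique.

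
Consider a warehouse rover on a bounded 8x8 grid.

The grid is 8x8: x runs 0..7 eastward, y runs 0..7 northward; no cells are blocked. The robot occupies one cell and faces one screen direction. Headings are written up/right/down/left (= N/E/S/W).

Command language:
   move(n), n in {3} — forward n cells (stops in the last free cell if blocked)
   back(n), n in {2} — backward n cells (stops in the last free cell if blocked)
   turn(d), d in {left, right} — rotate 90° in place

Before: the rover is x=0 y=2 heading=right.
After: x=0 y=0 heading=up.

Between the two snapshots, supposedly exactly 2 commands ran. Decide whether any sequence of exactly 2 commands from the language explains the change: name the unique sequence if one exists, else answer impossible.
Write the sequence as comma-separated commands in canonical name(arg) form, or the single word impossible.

turn(left), back(2)

key: order matters: swapping turn(left) and back(2) lands elsewhere
from: x=0 y=2 heading=right
[1] after turn(left): x=0 y=2 heading=up
[2] after back(2): x=0 y=0 heading=up
all 16 alternatives checked — unique.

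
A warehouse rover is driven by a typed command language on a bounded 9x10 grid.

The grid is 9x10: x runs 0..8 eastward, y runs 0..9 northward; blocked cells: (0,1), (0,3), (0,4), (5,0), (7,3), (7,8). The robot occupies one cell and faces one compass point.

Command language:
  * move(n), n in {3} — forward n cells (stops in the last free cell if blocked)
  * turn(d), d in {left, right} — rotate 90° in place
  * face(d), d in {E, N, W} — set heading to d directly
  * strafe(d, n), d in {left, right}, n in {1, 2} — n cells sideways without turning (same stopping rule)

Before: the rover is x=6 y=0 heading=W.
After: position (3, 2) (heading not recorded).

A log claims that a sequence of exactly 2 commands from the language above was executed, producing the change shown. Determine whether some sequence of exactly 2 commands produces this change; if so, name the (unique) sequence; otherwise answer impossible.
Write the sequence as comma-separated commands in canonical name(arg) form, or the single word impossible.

key: order matters: swapping strafe(right, 2) and move(3) lands elsewhere
initial: x=6 y=0 heading=W
t=1 strafe(right, 2) ⇒ x=6 y=2 heading=W
t=2 move(3) ⇒ x=3 y=2 heading=W
all 100 alternatives checked — unique.

strafe(right, 2), move(3)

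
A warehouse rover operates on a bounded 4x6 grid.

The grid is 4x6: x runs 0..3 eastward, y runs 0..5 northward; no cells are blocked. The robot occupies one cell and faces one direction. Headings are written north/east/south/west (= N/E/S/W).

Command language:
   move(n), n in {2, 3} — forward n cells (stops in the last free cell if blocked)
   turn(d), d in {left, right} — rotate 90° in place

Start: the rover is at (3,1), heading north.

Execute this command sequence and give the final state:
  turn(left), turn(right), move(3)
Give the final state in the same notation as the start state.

begin: at (3,1), heading north
step 1 (turn(left)): at (3,1), heading west
step 2 (turn(right)): at (3,1), heading north
step 3 (move(3)): at (3,4), heading north

at (3,4), heading north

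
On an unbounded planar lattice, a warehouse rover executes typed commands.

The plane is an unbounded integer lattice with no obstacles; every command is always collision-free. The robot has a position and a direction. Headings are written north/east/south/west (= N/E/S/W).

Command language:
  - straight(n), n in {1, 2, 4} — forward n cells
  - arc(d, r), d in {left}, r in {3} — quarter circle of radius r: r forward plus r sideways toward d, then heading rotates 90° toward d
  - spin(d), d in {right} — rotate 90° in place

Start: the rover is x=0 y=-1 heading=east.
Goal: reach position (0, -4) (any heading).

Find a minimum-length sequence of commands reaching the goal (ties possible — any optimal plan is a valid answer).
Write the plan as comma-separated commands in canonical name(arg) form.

spin(right), straight(1), straight(2)

from: x=0 y=-1 heading=east
t=1 spin(right) ⇒ x=0 y=-1 heading=south
t=2 straight(1) ⇒ x=0 y=-2 heading=south
t=3 straight(2) ⇒ x=0 y=-4 heading=south
no 2-step plan works, so 3 is optimal.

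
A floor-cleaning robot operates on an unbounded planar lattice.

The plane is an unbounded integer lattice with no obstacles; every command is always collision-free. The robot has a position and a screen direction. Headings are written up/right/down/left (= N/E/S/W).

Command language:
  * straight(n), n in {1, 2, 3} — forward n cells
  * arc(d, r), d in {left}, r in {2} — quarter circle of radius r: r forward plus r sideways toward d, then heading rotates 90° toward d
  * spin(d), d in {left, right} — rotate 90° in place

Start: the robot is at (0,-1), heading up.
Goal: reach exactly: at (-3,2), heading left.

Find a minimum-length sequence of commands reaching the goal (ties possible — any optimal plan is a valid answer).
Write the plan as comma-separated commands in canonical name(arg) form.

start: at (0,-1), heading up
t=1 straight(1) ⇒ at (0,0), heading up
t=2 arc(left, 2) ⇒ at (-2,2), heading left
t=3 straight(1) ⇒ at (-3,2), heading left
nothing shorter than 3 reaches the goal.

straight(1), arc(left, 2), straight(1)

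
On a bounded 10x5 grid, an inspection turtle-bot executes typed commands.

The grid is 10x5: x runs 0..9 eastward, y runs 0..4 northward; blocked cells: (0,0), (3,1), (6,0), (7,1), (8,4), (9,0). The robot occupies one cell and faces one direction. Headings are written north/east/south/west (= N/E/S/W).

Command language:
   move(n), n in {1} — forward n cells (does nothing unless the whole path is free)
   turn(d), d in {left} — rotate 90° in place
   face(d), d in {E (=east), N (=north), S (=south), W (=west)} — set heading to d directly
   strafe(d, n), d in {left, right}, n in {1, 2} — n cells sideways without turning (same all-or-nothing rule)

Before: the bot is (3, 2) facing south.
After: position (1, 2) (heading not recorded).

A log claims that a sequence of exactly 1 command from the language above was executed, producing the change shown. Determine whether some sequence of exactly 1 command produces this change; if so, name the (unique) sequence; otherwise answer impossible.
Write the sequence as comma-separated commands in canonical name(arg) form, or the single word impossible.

strafe(right, 2)

start: (3, 2) facing south
1. strafe(right, 2) → (1, 2) facing south
uniquely the one of 10 1-step routes that fits.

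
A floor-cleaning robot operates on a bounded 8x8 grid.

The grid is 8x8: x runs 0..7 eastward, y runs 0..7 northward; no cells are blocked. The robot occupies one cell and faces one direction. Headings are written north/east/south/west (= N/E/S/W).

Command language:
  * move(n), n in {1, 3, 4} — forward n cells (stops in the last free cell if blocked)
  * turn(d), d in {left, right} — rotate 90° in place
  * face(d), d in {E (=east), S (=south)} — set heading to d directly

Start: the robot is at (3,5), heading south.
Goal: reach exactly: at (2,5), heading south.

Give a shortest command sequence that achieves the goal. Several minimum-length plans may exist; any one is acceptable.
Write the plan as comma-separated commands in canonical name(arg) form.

begin: at (3,5), heading south
t=1 turn(right) ⇒ at (3,5), heading west
t=2 move(1) ⇒ at (2,5), heading west
t=3 turn(left) ⇒ at (2,5), heading south
no 2-step plan works, so 3 is optimal.

turn(right), move(1), turn(left)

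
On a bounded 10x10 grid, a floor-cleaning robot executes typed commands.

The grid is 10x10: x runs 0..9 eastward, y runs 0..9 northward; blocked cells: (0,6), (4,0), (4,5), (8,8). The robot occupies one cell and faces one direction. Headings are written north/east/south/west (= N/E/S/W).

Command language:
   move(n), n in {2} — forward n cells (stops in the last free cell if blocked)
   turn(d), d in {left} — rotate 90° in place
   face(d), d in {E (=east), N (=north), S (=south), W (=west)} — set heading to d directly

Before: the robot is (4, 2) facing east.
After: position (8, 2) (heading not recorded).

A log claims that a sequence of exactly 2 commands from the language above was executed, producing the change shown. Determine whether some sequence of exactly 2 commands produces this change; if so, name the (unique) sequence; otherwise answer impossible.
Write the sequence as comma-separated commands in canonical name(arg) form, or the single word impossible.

initial: (4, 2) facing east
[1] after move(2): (6, 2) facing east
[2] after move(2): (8, 2) facing east
uniquely the one of 36 2-step routes that fits.

move(2), move(2)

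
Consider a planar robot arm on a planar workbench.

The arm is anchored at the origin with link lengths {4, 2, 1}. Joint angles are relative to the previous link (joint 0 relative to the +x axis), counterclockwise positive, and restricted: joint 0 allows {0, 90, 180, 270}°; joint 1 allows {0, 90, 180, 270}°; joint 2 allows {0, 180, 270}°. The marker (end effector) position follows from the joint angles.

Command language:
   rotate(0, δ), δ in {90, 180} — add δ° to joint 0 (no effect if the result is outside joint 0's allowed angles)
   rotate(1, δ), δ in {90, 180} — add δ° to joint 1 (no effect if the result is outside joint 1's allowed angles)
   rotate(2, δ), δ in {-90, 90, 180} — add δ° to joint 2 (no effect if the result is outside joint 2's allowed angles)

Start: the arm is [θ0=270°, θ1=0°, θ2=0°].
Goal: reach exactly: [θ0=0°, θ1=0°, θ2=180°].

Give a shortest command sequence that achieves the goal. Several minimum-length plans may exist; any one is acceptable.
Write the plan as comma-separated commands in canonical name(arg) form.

rotate(2, 180), rotate(0, 90)

begin: [θ0=270°, θ1=0°, θ2=0°]
t=1 rotate(2, 180) ⇒ [θ0=270°, θ1=0°, θ2=180°]
t=2 rotate(0, 90) ⇒ [θ0=0°, θ1=0°, θ2=180°]
no 1-step plan works, so 2 is optimal.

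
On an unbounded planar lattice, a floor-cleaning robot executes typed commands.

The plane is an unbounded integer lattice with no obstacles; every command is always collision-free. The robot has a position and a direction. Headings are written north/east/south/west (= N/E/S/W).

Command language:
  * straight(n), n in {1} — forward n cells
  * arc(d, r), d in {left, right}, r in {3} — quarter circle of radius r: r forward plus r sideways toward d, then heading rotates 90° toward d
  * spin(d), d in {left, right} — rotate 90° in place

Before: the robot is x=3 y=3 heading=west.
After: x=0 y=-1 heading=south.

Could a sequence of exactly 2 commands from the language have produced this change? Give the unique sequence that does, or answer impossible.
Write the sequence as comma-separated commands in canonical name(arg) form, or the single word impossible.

arc(left, 3), straight(1)

key: cell and facing (now S) both changed — the 2 commands mix motion and turning
begin: x=3 y=3 heading=west
[1] after arc(left, 3): x=0 y=0 heading=south
[2] after straight(1): x=0 y=-1 heading=south
no rival 2-sequence matches.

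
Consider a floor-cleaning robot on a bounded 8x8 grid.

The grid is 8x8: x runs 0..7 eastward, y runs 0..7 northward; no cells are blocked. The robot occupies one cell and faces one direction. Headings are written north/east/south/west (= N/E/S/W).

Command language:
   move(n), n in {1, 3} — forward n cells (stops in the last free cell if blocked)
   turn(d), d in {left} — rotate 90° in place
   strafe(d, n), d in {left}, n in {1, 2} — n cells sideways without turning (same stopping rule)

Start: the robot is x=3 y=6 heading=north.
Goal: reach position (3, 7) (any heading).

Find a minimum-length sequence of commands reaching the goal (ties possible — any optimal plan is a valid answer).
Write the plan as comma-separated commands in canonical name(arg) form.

move(3)

from: x=3 y=6 heading=north
[1] after move(3): x=3 y=7 heading=north
shorter routes all fall short; 1 is best.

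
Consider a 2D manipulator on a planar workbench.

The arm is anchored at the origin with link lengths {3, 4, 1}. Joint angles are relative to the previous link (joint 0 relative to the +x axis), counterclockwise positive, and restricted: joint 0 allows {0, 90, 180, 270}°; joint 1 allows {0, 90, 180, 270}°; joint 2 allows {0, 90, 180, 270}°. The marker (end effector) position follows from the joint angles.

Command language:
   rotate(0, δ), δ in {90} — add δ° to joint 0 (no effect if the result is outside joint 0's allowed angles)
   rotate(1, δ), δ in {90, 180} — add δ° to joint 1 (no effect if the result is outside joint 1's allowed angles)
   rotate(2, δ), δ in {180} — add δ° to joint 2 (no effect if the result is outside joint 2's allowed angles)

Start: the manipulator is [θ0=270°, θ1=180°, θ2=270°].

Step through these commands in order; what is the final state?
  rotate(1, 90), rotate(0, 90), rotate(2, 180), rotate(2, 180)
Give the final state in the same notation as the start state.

[θ0=0°, θ1=270°, θ2=270°]

t0: [θ0=270°, θ1=180°, θ2=270°]
[1] after rotate(1, 90): [θ0=270°, θ1=270°, θ2=270°]
[2] after rotate(0, 90): [θ0=0°, θ1=270°, θ2=270°]
[3] after rotate(2, 180): [θ0=0°, θ1=270°, θ2=90°]
[4] after rotate(2, 180): [θ0=0°, θ1=270°, θ2=270°]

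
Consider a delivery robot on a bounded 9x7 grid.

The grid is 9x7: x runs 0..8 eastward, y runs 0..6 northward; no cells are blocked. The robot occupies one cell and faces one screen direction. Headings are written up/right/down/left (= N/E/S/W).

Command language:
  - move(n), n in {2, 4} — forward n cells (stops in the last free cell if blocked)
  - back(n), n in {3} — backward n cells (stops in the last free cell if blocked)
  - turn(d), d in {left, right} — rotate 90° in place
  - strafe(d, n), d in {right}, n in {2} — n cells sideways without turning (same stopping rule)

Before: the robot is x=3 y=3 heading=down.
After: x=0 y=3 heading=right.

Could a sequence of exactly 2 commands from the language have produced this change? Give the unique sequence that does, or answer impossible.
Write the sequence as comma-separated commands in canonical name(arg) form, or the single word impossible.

turn(left), back(3)

key: cell and facing (now E) both changed — the 2 commands mix motion and turning
start: x=3 y=3 heading=down
[1] after turn(left): x=3 y=3 heading=right
[2] after back(3): x=0 y=3 heading=right
uniquely the one of 36 2-step routes that fits.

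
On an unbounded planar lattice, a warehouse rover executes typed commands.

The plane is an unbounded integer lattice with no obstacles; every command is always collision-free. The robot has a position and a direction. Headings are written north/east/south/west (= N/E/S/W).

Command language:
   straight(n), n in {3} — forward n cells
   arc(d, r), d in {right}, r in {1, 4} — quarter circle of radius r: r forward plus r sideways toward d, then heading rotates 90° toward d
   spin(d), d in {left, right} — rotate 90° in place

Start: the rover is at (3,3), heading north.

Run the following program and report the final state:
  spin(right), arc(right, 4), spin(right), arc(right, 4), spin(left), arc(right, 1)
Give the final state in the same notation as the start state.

t0: at (3,3), heading north
t=1 spin(right) ⇒ at (3,3), heading east
t=2 arc(right, 4) ⇒ at (7,-1), heading south
t=3 spin(right) ⇒ at (7,-1), heading west
t=4 arc(right, 4) ⇒ at (3,3), heading north
t=5 spin(left) ⇒ at (3,3), heading west
t=6 arc(right, 1) ⇒ at (2,4), heading north

at (2,4), heading north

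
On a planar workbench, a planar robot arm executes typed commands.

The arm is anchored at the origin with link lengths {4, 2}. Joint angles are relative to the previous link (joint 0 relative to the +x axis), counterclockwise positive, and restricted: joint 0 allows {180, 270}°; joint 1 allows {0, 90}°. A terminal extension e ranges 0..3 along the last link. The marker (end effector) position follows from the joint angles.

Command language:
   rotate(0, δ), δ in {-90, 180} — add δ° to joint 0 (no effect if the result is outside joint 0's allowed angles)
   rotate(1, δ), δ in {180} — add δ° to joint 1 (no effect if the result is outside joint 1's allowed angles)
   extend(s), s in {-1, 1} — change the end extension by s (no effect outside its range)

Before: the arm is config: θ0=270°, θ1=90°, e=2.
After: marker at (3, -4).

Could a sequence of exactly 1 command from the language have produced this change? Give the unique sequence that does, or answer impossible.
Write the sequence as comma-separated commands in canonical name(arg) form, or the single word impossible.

extend(-1)

t0: config: θ0=270°, θ1=90°, e=2
t=1 extend(-1) ⇒ config: θ0=270°, θ1=90°, e=1
uniquely the one of 5 1-step routes that fits.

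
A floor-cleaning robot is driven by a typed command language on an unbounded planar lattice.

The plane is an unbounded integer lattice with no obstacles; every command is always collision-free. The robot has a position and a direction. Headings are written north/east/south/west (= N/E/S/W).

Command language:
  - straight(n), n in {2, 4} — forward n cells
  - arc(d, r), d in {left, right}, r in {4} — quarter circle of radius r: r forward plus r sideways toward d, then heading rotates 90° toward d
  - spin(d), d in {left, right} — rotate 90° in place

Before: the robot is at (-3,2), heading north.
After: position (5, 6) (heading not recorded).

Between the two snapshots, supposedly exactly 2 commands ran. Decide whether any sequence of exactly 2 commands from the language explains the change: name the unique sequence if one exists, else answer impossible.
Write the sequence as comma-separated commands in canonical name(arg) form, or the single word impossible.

arc(right, 4), straight(4)

key: order matters: swapping arc(right, 4) and straight(4) lands elsewhere
from: at (-3,2), heading north
t=1 arc(right, 4) ⇒ at (1,6), heading east
t=2 straight(4) ⇒ at (5,6), heading east
uniquely the one of 36 2-step routes that fits.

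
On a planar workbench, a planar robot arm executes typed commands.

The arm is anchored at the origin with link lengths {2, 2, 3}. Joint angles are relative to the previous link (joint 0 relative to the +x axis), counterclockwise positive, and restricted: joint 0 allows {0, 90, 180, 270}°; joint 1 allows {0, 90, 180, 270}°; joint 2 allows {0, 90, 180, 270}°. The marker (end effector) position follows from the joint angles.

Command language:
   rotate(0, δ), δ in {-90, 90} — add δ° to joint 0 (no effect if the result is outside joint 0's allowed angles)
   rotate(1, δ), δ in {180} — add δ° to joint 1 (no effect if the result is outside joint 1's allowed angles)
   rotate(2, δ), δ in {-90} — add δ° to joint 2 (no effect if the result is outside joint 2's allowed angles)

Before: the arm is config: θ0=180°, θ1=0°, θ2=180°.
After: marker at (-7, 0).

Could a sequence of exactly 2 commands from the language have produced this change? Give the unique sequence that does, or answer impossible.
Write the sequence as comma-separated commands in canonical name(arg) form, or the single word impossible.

rotate(2, -90), rotate(2, -90)

from: config: θ0=180°, θ1=0°, θ2=180°
step 1 (rotate(2, -90)): config: θ0=180°, θ1=0°, θ2=90°
step 2 (rotate(2, -90)): config: θ0=180°, θ1=0°, θ2=0°
all 16 alternatives checked — unique.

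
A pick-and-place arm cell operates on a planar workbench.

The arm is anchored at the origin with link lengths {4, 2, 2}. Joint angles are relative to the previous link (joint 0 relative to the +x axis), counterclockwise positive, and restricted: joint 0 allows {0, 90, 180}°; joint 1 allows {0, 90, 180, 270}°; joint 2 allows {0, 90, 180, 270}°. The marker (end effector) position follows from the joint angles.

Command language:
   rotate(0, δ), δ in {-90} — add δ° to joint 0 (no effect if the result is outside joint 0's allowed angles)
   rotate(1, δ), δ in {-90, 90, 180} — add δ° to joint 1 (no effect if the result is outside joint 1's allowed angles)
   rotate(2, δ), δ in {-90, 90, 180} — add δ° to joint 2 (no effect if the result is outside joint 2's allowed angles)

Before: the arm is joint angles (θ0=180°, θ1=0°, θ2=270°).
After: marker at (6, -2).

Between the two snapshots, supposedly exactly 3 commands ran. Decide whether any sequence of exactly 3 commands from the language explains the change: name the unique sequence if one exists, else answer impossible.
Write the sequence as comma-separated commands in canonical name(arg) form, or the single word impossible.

begin: joint angles (θ0=180°, θ1=0°, θ2=270°)
[1] after rotate(0, -90): joint angles (θ0=90°, θ1=0°, θ2=270°)
[2] after rotate(0, -90): joint angles (θ0=0°, θ1=0°, θ2=270°)
[3] after rotate(0, -90): joint angles (θ0=0°, θ1=0°, θ2=270°)
all 343 alternatives checked — unique.

rotate(0, -90), rotate(0, -90), rotate(0, -90)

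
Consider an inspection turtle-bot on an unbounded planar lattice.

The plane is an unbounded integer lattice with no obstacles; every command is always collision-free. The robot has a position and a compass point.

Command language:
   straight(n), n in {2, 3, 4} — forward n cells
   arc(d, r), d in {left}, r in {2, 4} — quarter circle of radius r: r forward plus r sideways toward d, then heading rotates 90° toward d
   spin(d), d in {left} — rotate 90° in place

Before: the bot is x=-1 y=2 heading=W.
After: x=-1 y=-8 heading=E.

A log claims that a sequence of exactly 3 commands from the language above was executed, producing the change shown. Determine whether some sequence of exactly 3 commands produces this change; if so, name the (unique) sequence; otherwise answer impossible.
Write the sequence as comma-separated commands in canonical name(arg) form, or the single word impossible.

key: cell and facing (now E) both changed — the 3 commands mix motion and turning
t0: x=-1 y=2 heading=W
[1] after arc(left, 4): x=-5 y=-2 heading=S
[2] after straight(2): x=-5 y=-4 heading=S
[3] after arc(left, 4): x=-1 y=-8 heading=E
uniquely the one of 216 3-step routes that fits.

arc(left, 4), straight(2), arc(left, 4)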